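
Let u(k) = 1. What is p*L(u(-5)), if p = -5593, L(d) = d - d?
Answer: 0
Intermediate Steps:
L(d) = 0
p*L(u(-5)) = -5593*0 = 0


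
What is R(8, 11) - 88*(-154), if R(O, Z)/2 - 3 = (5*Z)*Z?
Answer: 14768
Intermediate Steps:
R(O, Z) = 6 + 10*Z**2 (R(O, Z) = 6 + 2*((5*Z)*Z) = 6 + 2*(5*Z**2) = 6 + 10*Z**2)
R(8, 11) - 88*(-154) = (6 + 10*11**2) - 88*(-154) = (6 + 10*121) + 13552 = (6 + 1210) + 13552 = 1216 + 13552 = 14768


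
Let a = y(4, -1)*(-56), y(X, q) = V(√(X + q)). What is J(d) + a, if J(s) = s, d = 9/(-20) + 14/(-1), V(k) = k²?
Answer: -3649/20 ≈ -182.45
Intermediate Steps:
y(X, q) = X + q (y(X, q) = (√(X + q))² = X + q)
d = -289/20 (d = 9*(-1/20) + 14*(-1) = -9/20 - 14 = -289/20 ≈ -14.450)
a = -168 (a = (4 - 1)*(-56) = 3*(-56) = -168)
J(d) + a = -289/20 - 168 = -3649/20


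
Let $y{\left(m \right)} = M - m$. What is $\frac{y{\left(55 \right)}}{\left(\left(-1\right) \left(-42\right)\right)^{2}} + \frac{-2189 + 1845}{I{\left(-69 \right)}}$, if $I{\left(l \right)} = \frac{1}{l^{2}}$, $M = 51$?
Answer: $- \frac{722262745}{441} \approx -1.6378 \cdot 10^{6}$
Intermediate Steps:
$I{\left(l \right)} = \frac{1}{l^{2}}$
$y{\left(m \right)} = 51 - m$
$\frac{y{\left(55 \right)}}{\left(\left(-1\right) \left(-42\right)\right)^{2}} + \frac{-2189 + 1845}{I{\left(-69 \right)}} = \frac{51 - 55}{\left(\left(-1\right) \left(-42\right)\right)^{2}} + \frac{-2189 + 1845}{\frac{1}{4761}} = \frac{51 - 55}{42^{2}} - 344 \frac{1}{\frac{1}{4761}} = - \frac{4}{1764} - 1637784 = \left(-4\right) \frac{1}{1764} - 1637784 = - \frac{1}{441} - 1637784 = - \frac{722262745}{441}$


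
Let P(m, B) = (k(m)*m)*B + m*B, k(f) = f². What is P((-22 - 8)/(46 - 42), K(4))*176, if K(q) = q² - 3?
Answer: -982410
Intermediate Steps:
K(q) = -3 + q²
P(m, B) = B*m + B*m³ (P(m, B) = (m²*m)*B + m*B = m³*B + B*m = B*m³ + B*m = B*m + B*m³)
P((-22 - 8)/(46 - 42), K(4))*176 = ((-3 + 4²)*((-22 - 8)/(46 - 42))*(1 + ((-22 - 8)/(46 - 42))²))*176 = ((-3 + 16)*(-30/4)*(1 + (-30/4)²))*176 = (13*(-30*¼)*(1 + (-30*¼)²))*176 = (13*(-15/2)*(1 + (-15/2)²))*176 = (13*(-15/2)*(1 + 225/4))*176 = (13*(-15/2)*(229/4))*176 = -44655/8*176 = -982410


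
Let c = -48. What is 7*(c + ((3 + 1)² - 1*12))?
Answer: -308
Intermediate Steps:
7*(c + ((3 + 1)² - 1*12)) = 7*(-48 + ((3 + 1)² - 1*12)) = 7*(-48 + (4² - 12)) = 7*(-48 + (16 - 12)) = 7*(-48 + 4) = 7*(-44) = -308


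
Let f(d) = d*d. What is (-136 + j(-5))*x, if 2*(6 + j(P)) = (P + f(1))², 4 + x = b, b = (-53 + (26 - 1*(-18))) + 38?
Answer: -3350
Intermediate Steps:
f(d) = d²
b = 29 (b = (-53 + (26 + 18)) + 38 = (-53 + 44) + 38 = -9 + 38 = 29)
x = 25 (x = -4 + 29 = 25)
j(P) = -6 + (1 + P)²/2 (j(P) = -6 + (P + 1²)²/2 = -6 + (P + 1)²/2 = -6 + (1 + P)²/2)
(-136 + j(-5))*x = (-136 + (-6 + (1 - 5)²/2))*25 = (-136 + (-6 + (½)*(-4)²))*25 = (-136 + (-6 + (½)*16))*25 = (-136 + (-6 + 8))*25 = (-136 + 2)*25 = -134*25 = -3350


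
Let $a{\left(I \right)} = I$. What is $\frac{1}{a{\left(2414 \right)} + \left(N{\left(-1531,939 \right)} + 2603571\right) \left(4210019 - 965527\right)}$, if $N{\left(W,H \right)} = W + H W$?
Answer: $\frac{1}{3777987066466} \approx 2.6469 \cdot 10^{-13}$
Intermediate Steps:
$\frac{1}{a{\left(2414 \right)} + \left(N{\left(-1531,939 \right)} + 2603571\right) \left(4210019 - 965527\right)} = \frac{1}{2414 + \left(- 1531 \left(1 + 939\right) + 2603571\right) \left(4210019 - 965527\right)} = \frac{1}{2414 + \left(\left(-1531\right) 940 + 2603571\right) 3244492} = \frac{1}{2414 + \left(-1439140 + 2603571\right) 3244492} = \frac{1}{2414 + 1164431 \cdot 3244492} = \frac{1}{2414 + 3777987064052} = \frac{1}{3777987066466}$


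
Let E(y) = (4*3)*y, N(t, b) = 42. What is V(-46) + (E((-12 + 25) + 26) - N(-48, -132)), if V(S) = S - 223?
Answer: 157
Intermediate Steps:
V(S) = -223 + S
E(y) = 12*y
V(-46) + (E((-12 + 25) + 26) - N(-48, -132)) = (-223 - 46) + (12*((-12 + 25) + 26) - 1*42) = -269 + (12*(13 + 26) - 42) = -269 + (12*39 - 42) = -269 + (468 - 42) = -269 + 426 = 157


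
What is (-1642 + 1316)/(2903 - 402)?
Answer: -326/2501 ≈ -0.13035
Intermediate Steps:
(-1642 + 1316)/(2903 - 402) = -326/2501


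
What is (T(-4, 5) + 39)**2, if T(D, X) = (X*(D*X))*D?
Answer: 192721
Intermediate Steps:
T(D, X) = D**2*X**2 (T(D, X) = (D*X**2)*D = D**2*X**2)
(T(-4, 5) + 39)**2 = ((-4)**2*5**2 + 39)**2 = (16*25 + 39)**2 = (400 + 39)**2 = 439**2 = 192721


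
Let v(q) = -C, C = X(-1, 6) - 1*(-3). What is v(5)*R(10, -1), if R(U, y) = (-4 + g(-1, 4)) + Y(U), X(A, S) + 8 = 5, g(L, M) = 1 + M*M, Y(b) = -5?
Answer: 0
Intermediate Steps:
g(L, M) = 1 + M²
X(A, S) = -3 (X(A, S) = -8 + 5 = -3)
R(U, y) = 8 (R(U, y) = (-4 + (1 + 4²)) - 5 = (-4 + (1 + 16)) - 5 = (-4 + 17) - 5 = 13 - 5 = 8)
C = 0 (C = -3 - 1*(-3) = -3 + 3 = 0)
v(q) = 0 (v(q) = -1*0 = 0)
v(5)*R(10, -1) = 0*8 = 0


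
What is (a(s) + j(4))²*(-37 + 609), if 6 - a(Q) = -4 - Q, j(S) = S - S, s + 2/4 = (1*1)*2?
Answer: 75647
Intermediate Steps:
s = 3/2 (s = -½ + (1*1)*2 = -½ + 1*2 = -½ + 2 = 3/2 ≈ 1.5000)
j(S) = 0
a(Q) = 10 + Q (a(Q) = 6 - (-4 - Q) = 6 + (4 + Q) = 10 + Q)
(a(s) + j(4))²*(-37 + 609) = ((10 + 3/2) + 0)²*(-37 + 609) = (23/2 + 0)²*572 = (23/2)²*572 = (529/4)*572 = 75647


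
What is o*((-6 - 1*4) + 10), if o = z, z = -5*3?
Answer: 0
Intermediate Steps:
z = -15
o = -15
o*((-6 - 1*4) + 10) = -15*((-6 - 1*4) + 10) = -15*((-6 - 4) + 10) = -15*(-10 + 10) = -15*0 = 0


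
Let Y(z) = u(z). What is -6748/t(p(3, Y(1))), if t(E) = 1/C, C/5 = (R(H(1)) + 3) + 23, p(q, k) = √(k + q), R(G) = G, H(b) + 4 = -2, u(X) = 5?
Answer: -674800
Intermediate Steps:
H(b) = -6 (H(b) = -4 - 2 = -6)
Y(z) = 5
C = 100 (C = 5*((-6 + 3) + 23) = 5*(-3 + 23) = 5*20 = 100)
t(E) = 1/100
-6748/t(p(3, Y(1))) = -6748/1/100 = -6748*100 = -674800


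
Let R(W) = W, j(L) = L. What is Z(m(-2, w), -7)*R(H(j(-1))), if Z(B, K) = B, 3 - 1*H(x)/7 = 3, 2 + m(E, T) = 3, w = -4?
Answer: 0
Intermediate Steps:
m(E, T) = 1 (m(E, T) = -2 + 3 = 1)
H(x) = 0 (H(x) = 21 - 7*3 = 21 - 21 = 0)
Z(m(-2, w), -7)*R(H(j(-1))) = 1*0 = 0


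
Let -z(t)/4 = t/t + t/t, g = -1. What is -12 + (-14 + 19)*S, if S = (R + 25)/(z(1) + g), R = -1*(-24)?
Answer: -353/9 ≈ -39.222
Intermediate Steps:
R = 24
z(t) = -8 (z(t) = -4*(t/t + t/t) = -4*(1 + 1) = -4*2 = -8)
S = -49/9 (S = (24 + 25)/(-8 - 1) = 49/(-9) = 49*(-⅑) = -49/9 ≈ -5.4444)
-12 + (-14 + 19)*S = -12 + (-14 + 19)*(-49/9) = -12 + 5*(-49/9) = -12 - 245/9 = -353/9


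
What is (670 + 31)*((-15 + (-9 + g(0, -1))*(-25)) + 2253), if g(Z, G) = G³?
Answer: 1744088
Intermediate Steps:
(670 + 31)*((-15 + (-9 + g(0, -1))*(-25)) + 2253) = (670 + 31)*((-15 + (-9 + (-1)³)*(-25)) + 2253) = 701*((-15 + (-9 - 1)*(-25)) + 2253) = 701*((-15 - 10*(-25)) + 2253) = 701*((-15 + 250) + 2253) = 701*(235 + 2253) = 701*2488 = 1744088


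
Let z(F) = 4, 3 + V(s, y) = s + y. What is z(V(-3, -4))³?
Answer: 64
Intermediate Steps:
V(s, y) = -3 + s + y (V(s, y) = -3 + (s + y) = -3 + s + y)
z(V(-3, -4))³ = 4³ = 64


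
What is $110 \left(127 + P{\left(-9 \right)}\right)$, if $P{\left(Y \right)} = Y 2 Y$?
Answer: $31790$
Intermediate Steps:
$P{\left(Y \right)} = 2 Y^{2}$ ($P{\left(Y \right)} = 2 Y Y = 2 Y^{2}$)
$110 \left(127 + P{\left(-9 \right)}\right) = 110 \left(127 + 2 \left(-9\right)^{2}\right) = 110 \left(127 + 2 \cdot 81\right) = 110 \left(127 + 162\right) = 110 \cdot 289 = 31790$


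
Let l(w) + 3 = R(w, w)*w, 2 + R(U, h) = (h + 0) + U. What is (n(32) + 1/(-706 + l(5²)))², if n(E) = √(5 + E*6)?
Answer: 47492958/241081 + 2*√197/491 ≈ 197.06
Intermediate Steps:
R(U, h) = -2 + U + h (R(U, h) = -2 + ((h + 0) + U) = -2 + (h + U) = -2 + (U + h) = -2 + U + h)
l(w) = -3 + w*(-2 + 2*w) (l(w) = -3 + (-2 + w + w)*w = -3 + (-2 + 2*w)*w = -3 + w*(-2 + 2*w))
n(E) = √(5 + 6*E)
(n(32) + 1/(-706 + l(5²)))² = (√(5 + 6*32) + 1/(-706 + (-3 + 2*5²*(-1 + 5²))))² = (√(5 + 192) + 1/(-706 + (-3 + 2*25*(-1 + 25))))² = (√197 + 1/(-706 + (-3 + 2*25*24)))² = (√197 + 1/(-706 + (-3 + 1200)))² = (√197 + 1/(-706 + 1197))² = (√197 + 1/491)² = (1/491 + √197)²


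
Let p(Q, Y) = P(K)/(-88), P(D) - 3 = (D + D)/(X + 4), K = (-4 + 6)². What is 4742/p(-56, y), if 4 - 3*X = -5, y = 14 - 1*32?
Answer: -2921072/29 ≈ -1.0073e+5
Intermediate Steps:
y = -18 (y = 14 - 32 = -18)
X = 3 (X = 4/3 - ⅓*(-5) = 4/3 + 5/3 = 3)
K = 4 (K = 2² = 4)
P(D) = 3 + 2*D/7 (P(D) = 3 + (D + D)/(3 + 4) = 3 + (2*D)/7 = 3 + (2*D)*(⅐) = 3 + 2*D/7)
p(Q, Y) = -29/616 (p(Q, Y) = (3 + (2/7)*4)/(-88) = (3 + 8/7)*(-1/88) = (29/7)*(-1/88) = -29/616)
4742/p(-56, y) = 4742/(-29/616) = 4742*(-616/29) = -2921072/29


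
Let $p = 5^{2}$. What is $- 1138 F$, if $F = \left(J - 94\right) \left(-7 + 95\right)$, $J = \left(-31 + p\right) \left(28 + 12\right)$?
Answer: $33448096$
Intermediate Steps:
$p = 25$
$J = -240$ ($J = \left(-31 + 25\right) \left(28 + 12\right) = \left(-6\right) 40 = -240$)
$F = -29392$ ($F = \left(-240 - 94\right) \left(-7 + 95\right) = \left(-334\right) 88 = -29392$)
$- 1138 F = \left(-1138\right) \left(-29392\right) = 33448096$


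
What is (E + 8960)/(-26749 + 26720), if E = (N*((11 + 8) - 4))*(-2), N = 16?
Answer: -8480/29 ≈ -292.41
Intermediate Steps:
E = -480 (E = (16*((11 + 8) - 4))*(-2) = (16*(19 - 4))*(-2) = (16*15)*(-2) = 240*(-2) = -480)
(E + 8960)/(-26749 + 26720) = (-480 + 8960)/(-26749 + 26720) = 8480/(-29) = 8480*(-1/29) = -8480/29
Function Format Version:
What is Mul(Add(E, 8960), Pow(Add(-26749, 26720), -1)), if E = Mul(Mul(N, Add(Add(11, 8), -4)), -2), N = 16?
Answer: Rational(-8480, 29) ≈ -292.41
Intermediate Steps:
E = -480 (E = Mul(Mul(16, Add(Add(11, 8), -4)), -2) = Mul(Mul(16, Add(19, -4)), -2) = Mul(Mul(16, 15), -2) = Mul(240, -2) = -480)
Mul(Add(E, 8960), Pow(Add(-26749, 26720), -1)) = Mul(Add(-480, 8960), Pow(Add(-26749, 26720), -1)) = Mul(8480, Pow(-29, -1)) = Mul(8480, Rational(-1, 29)) = Rational(-8480, 29)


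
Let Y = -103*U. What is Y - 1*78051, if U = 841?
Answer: -164674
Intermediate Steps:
Y = -86623 (Y = -103*841 = -86623)
Y - 1*78051 = -86623 - 1*78051 = -86623 - 78051 = -164674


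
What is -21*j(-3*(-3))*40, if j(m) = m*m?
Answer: -68040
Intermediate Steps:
j(m) = m**2
-21*j(-3*(-3))*40 = -21*(-3*(-3))**2*40 = -21*9**2*40 = -21*81*40 = -1701*40 = -68040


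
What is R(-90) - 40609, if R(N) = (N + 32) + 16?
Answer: -40651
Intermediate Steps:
R(N) = 48 + N (R(N) = (32 + N) + 16 = 48 + N)
R(-90) - 40609 = (48 - 90) - 40609 = -42 - 40609 = -40651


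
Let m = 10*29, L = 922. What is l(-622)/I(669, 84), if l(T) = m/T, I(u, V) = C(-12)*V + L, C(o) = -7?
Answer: -145/103874 ≈ -0.0013959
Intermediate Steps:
m = 290
I(u, V) = 922 - 7*V (I(u, V) = -7*V + 922 = 922 - 7*V)
l(T) = 290/T
l(-622)/I(669, 84) = (290/(-622))/(922 - 7*84) = (290*(-1/622))/(922 - 588) = -145/311/334 = -145/311*1/334 = -145/103874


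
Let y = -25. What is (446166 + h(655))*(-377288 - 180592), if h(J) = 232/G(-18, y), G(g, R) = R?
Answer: -1244509554768/5 ≈ -2.4890e+11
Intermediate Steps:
h(J) = -232/25 (h(J) = 232/(-25) = 232*(-1/25) = -232/25)
(446166 + h(655))*(-377288 - 180592) = (446166 - 232/25)*(-377288 - 180592) = (11153918/25)*(-557880) = -1244509554768/5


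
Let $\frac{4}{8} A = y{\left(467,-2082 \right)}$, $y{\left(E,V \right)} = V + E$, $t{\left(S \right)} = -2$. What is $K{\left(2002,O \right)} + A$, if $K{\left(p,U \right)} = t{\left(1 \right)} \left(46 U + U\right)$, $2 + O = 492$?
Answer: $-49290$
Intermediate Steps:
$O = 490$ ($O = -2 + 492 = 490$)
$y{\left(E,V \right)} = E + V$
$K{\left(p,U \right)} = - 94 U$ ($K{\left(p,U \right)} = - 2 \left(46 U + U\right) = - 2 \cdot 47 U = - 94 U$)
$A = -3230$ ($A = 2 \left(467 - 2082\right) = 2 \left(-1615\right) = -3230$)
$K{\left(2002,O \right)} + A = \left(-94\right) 490 - 3230 = -46060 - 3230 = -49290$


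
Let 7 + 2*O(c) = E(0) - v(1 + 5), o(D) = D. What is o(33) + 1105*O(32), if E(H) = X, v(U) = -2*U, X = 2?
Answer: 7801/2 ≈ 3900.5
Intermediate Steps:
E(H) = 2
O(c) = 7/2 (O(c) = -7/2 + (2 - (-2)*(1 + 5))/2 = -7/2 + (2 - (-2)*6)/2 = -7/2 + (2 - 1*(-12))/2 = -7/2 + (2 + 12)/2 = -7/2 + (1/2)*14 = -7/2 + 7 = 7/2)
o(33) + 1105*O(32) = 33 + 1105*(7/2) = 33 + 7735/2 = 7801/2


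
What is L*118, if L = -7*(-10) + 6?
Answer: 8968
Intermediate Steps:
L = 76 (L = 70 + 6 = 76)
L*118 = 76*118 = 8968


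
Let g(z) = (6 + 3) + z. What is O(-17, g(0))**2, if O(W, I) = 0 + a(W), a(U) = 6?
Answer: 36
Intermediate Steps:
g(z) = 9 + z
O(W, I) = 6 (O(W, I) = 0 + 6 = 6)
O(-17, g(0))**2 = 6**2 = 36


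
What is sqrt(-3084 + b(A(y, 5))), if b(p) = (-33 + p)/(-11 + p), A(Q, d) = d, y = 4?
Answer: I*sqrt(27714)/3 ≈ 55.492*I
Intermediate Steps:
b(p) = (-33 + p)/(-11 + p)
sqrt(-3084 + b(A(y, 5))) = sqrt(-3084 + (-33 + 5)/(-11 + 5)) = sqrt(-3084 - 28/(-6)) = sqrt(-3084 - 1/6*(-28)) = sqrt(-3084 + 14/3) = sqrt(-9238/3) = I*sqrt(27714)/3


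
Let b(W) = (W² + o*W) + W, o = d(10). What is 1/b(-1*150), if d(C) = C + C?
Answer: 1/19350 ≈ 5.1680e-5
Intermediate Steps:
d(C) = 2*C
o = 20 (o = 2*10 = 20)
b(W) = W² + 21*W (b(W) = (W² + 20*W) + W = W² + 21*W)
1/b(-1*150) = 1/((-1*150)*(21 - 1*150)) = 1/(-150*(21 - 150)) = 1/(-150*(-129)) = 1/19350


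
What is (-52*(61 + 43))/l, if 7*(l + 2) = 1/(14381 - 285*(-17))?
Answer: 727819456/269163 ≈ 2704.0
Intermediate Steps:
l = -269163/134582 (l = -2 + 1/(7*(14381 - 285*(-17))) = -2 + 1/(7*(14381 + 4845)) = -2 + (1/7)/19226 = -2 + (1/7)*(1/19226) = -2 + 1/134582 = -269163/134582 ≈ -2.0000)
(-52*(61 + 43))/l = (-52*(61 + 43))/(-269163/134582) = -52*104*(-134582/269163) = -5408*(-134582/269163) = 727819456/269163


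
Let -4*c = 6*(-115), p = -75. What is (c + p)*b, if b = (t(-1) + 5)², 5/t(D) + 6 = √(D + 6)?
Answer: 1535625/961 - 121875*√5/961 ≈ 1314.4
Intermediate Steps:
t(D) = 5/(-6 + √(6 + D)) (t(D) = 5/(-6 + √(D + 6)) = 5/(-6 + √(6 + D)))
c = 345/2 (c = -3*(-115)/2 = -¼*(-690) = 345/2 ≈ 172.50)
b = (5 + 5/(-6 + √5))² (b = (5/(-6 + √(6 - 1)) + 5)² = (5/(-6 + √5) + 5)² = (5 + 5/(-6 + √5))² ≈ 13.481)
(c + p)*b = (345/2 - 75)*(15750/961 - 1250*√5/961) = 195*(15750/961 - 1250*√5/961)/2 = 1535625/961 - 121875*√5/961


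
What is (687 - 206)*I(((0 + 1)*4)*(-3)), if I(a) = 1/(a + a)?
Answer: -481/24 ≈ -20.042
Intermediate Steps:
I(a) = 1/(2*a)
(687 - 206)*I(((0 + 1)*4)*(-3)) = (687 - 206)*(1/(2*((((0 + 1)*4)*(-3))))) = 481*(1/(2*(((1*4)*(-3))))) = 481*(1/(2*((4*(-3))))) = 481*((½)/(-12)) = 481*((½)*(-1/12)) = 481*(-1/24) = -481/24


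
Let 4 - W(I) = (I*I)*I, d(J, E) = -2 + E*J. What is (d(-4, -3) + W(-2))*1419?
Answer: 31218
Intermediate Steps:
W(I) = 4 - I³ (W(I) = 4 - I*I*I = 4 - I²*I = 4 - I³)
(d(-4, -3) + W(-2))*1419 = ((-2 - 3*(-4)) + (4 - 1*(-2)³))*1419 = ((-2 + 12) + (4 - 1*(-8)))*1419 = (10 + (4 + 8))*1419 = (10 + 12)*1419 = 22*1419 = 31218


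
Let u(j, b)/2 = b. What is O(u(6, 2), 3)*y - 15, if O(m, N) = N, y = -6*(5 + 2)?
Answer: -141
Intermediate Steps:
u(j, b) = 2*b
y = -42 (y = -6*7 = -42)
O(u(6, 2), 3)*y - 15 = 3*(-42) - 15 = -126 - 15 = -141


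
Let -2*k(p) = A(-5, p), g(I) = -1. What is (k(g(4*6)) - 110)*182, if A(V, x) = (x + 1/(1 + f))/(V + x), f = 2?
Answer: -180271/9 ≈ -20030.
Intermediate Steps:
A(V, x) = (⅓ + x)/(V + x) (A(V, x) = (x + 1/(1 + 2))/(V + x) = (x + 1/3)/(V + x) = (x + ⅓)/(V + x) = (⅓ + x)/(V + x))
k(p) = -(⅓ + p)/(2*(-5 + p))
(k(g(4*6)) - 110)*182 = ((-1 - 3*(-1))/(6*(-5 - 1)) - 110)*182 = ((⅙)*(-1 + 3)/(-6) - 110)*182 = ((⅙)*(-⅙)*2 - 110)*182 = (-1/18 - 110)*182 = -1981/18*182 = -180271/9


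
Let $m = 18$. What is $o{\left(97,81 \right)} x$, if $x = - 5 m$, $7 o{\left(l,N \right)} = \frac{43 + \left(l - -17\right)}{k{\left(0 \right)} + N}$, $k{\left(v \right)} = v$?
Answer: $- \frac{1570}{63} \approx -24.921$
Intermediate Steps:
$o{\left(l,N \right)} = \frac{60 + l}{7 N}$ ($o{\left(l,N \right)} = \frac{\left(43 + \left(l - -17\right)\right) \frac{1}{0 + N}}{7} = \frac{\left(43 + \left(l + 17\right)\right) \frac{1}{N}}{7} = \frac{\left(43 + \left(17 + l\right)\right) \frac{1}{N}}{7} = \frac{\left(60 + l\right) \frac{1}{N}}{7} = \frac{\frac{1}{N} \left(60 + l\right)}{7} = \frac{60 + l}{7 N}$)
$x = -90$ ($x = \left(-5\right) 18 = -90$)
$o{\left(97,81 \right)} x = \frac{60 + 97}{7 \cdot 81} \left(-90\right) = \frac{1}{7} \cdot \frac{1}{81} \cdot 157 \left(-90\right) = \frac{157}{567} \left(-90\right) = - \frac{1570}{63}$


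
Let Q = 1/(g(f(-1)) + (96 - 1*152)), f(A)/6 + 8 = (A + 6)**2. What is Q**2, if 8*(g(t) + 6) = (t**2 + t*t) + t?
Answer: 16/104182849 ≈ 1.5358e-7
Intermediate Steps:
f(A) = -48 + 6*(6 + A)**2 (f(A) = -48 + 6*(A + 6)**2 = -48 + 6*(6 + A)**2)
g(t) = -6 + t**2/4 + t/8 (g(t) = -6 + ((t**2 + t*t) + t)/8 = -6 + ((t**2 + t**2) + t)/8 = -6 + (2*t**2 + t)/8 = -6 + (t + 2*t**2)/8 = -6 + (t**2/4 + t/8) = -6 + t**2/4 + t/8)
Q = 4/10207 (Q = 1/((-6 + (-48 + 6*(6 - 1)**2)**2/4 + (-48 + 6*(6 - 1)**2)/8) + (96 - 1*152)) = 1/((-6 + (-48 + 6*5**2)**2/4 + (-48 + 6*5**2)/8) + (96 - 152)) = 1/((-6 + (-48 + 6*25)**2/4 + (-48 + 6*25)/8) - 56) = 1/((-6 + (-48 + 150)**2/4 + (-48 + 150)/8) - 56) = 1/((-6 + (1/4)*102**2 + (1/8)*102) - 56) = 1/((-6 + (1/4)*10404 + 51/4) - 56) = 1/((-6 + 2601 + 51/4) - 56) = 1/(10431/4 - 56) = 1/(10207/4) = 4/10207 ≈ 0.00039189)
Q**2 = (4/10207)**2 = 16/104182849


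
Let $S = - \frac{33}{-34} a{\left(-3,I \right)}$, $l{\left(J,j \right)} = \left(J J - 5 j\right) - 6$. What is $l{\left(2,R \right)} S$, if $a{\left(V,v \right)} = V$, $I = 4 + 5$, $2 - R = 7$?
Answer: $- \frac{2277}{34} \approx -66.971$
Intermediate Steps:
$R = -5$ ($R = 2 - 7 = -5$)
$l{\left(J,j \right)} = -6 + J^{2} - 5 j$ ($l{\left(J,j \right)} = \left(J^{2} - 5 j\right) - 6 = -6 + J^{2} - 5 j$)
$I = 9$
$S = - \frac{99}{34}$ ($S = - \frac{33}{-34} \left(-3\right) = \left(-33\right) \left(- \frac{1}{34}\right) \left(-3\right) = \frac{33}{34} \left(-3\right) = - \frac{99}{34} \approx -2.9118$)
$l{\left(2,R \right)} S = \left(-6 + 2^{2} - -25\right) \left(- \frac{99}{34}\right) = \left(-6 + 4 + 25\right) \left(- \frac{99}{34}\right) = 23 \left(- \frac{99}{34}\right) = - \frac{2277}{34}$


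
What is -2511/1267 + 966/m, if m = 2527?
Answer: -731625/457387 ≈ -1.5996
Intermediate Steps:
-2511/1267 + 966/m = -2511/1267 + 966/2527 = -2511*1/1267 + 966*(1/2527) = -2511/1267 + 138/361 = -731625/457387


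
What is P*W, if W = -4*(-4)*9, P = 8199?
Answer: 1180656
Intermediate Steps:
W = 144 (W = 16*9 = 144)
P*W = 8199*144 = 1180656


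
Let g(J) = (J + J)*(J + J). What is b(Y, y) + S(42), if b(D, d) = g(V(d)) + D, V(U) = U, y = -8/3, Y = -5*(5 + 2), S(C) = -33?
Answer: -356/9 ≈ -39.556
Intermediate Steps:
Y = -35 (Y = -5*7 = -35)
y = -8/3 (y = -8*⅓ = -8/3 ≈ -2.6667)
g(J) = 4*J² (g(J) = (2*J)*(2*J) = 4*J²)
b(D, d) = D + 4*d² (b(D, d) = 4*d² + D = D + 4*d²)
b(Y, y) + S(42) = (-35 + 4*(-8/3)²) - 33 = (-35 + 4*(64/9)) - 33 = (-35 + 256/9) - 33 = -59/9 - 33 = -356/9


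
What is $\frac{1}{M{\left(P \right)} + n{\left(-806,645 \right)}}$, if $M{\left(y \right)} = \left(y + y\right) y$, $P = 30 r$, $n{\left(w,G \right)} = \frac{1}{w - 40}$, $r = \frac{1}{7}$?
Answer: $\frac{41454}{1522751} \approx 0.027223$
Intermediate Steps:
$r = \frac{1}{7} \approx 0.14286$
$n{\left(w,G \right)} = \frac{1}{-40 + w}$
$P = \frac{30}{7}$ ($P = 30 \cdot \frac{1}{7} = \frac{30}{7} \approx 4.2857$)
$M{\left(y \right)} = 2 y^{2}$ ($M{\left(y \right)} = 2 y y = 2 y^{2}$)
$\frac{1}{M{\left(P \right)} + n{\left(-806,645 \right)}} = \frac{1}{2 \left(\frac{30}{7}\right)^{2} + \frac{1}{-40 - 806}} = \frac{1}{2 \cdot \frac{900}{49} + \frac{1}{-846}} = \frac{1}{\frac{1800}{49} - \frac{1}{846}} = \frac{1}{\frac{1522751}{41454}} = \frac{41454}{1522751}$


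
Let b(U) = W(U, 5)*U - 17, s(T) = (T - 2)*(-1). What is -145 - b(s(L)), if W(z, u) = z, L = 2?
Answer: -128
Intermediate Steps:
s(T) = 2 - T (s(T) = (-2 + T)*(-1) = 2 - T)
b(U) = -17 + U² (b(U) = U*U - 17 = U² - 17 = -17 + U²)
-145 - b(s(L)) = -145 - (-17 + (2 - 1*2)²) = -145 - (-17 + (2 - 2)²) = -145 - (-17 + 0²) = -145 - (-17 + 0) = -145 - 1*(-17) = -145 + 17 = -128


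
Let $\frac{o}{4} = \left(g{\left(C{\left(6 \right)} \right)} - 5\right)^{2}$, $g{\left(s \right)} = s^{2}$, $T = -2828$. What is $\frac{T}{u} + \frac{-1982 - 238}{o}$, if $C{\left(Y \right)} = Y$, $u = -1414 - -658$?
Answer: $\frac{82076}{25947} \approx 3.1632$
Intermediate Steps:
$u = -756$ ($u = -1414 + 658 = -756$)
$o = 3844$ ($o = 4 \left(6^{2} - 5\right)^{2} = 4 \left(36 - 5\right)^{2} = 4 \cdot 31^{2} = 4 \cdot 961 = 3844$)
$\frac{T}{u} + \frac{-1982 - 238}{o} = - \frac{2828}{-756} + \frac{-1982 - 238}{3844} = \left(-2828\right) \left(- \frac{1}{756}\right) + \left(-1982 - 238\right) \frac{1}{3844} = \frac{101}{27} - \frac{555}{961} = \frac{82076}{25947}$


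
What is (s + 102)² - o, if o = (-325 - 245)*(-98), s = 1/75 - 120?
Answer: -312392699/5625 ≈ -55537.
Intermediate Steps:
s = -8999/75 (s = 1/75 - 120 = -8999/75 ≈ -119.99)
o = 55860 (o = -570*(-98) = 55860)
(s + 102)² - o = (-8999/75 + 102)² - 1*55860 = (-1349/75)² - 55860 = 1819801/5625 - 55860 = -312392699/5625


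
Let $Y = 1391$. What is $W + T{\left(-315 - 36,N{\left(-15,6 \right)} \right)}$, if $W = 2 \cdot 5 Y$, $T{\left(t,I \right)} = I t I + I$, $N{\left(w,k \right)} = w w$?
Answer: $-17755240$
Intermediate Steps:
$N{\left(w,k \right)} = w^{2}$
$T{\left(t,I \right)} = I + t I^{2}$ ($T{\left(t,I \right)} = t I^{2} + I = I + t I^{2}$)
$W = 13910$ ($W = 2 \cdot 5 \cdot 1391 = 10 \cdot 1391 = 13910$)
$W + T{\left(-315 - 36,N{\left(-15,6 \right)} \right)} = 13910 + \left(-15\right)^{2} \left(1 + \left(-15\right)^{2} \left(-315 - 36\right)\right) = 13910 + 225 \left(1 + 225 \left(-351\right)\right) = 13910 + 225 \left(1 - 78975\right) = 13910 + 225 \left(-78974\right) = 13910 - 17769150 = -17755240$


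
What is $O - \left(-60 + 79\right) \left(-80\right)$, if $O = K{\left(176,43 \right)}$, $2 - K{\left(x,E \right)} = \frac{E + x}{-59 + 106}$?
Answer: $\frac{71315}{47} \approx 1517.3$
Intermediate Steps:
$K{\left(x,E \right)} = 2 - \frac{E}{47} - \frac{x}{47}$ ($K{\left(x,E \right)} = 2 - \frac{E + x}{-59 + 106} = 2 - \frac{E + x}{47} = 2 - \left(E + x\right) \frac{1}{47} = 2 - \left(\frac{E}{47} + \frac{x}{47}\right) = 2 - \frac{E}{47} - \frac{x}{47}$)
$O = - \frac{125}{47}$ ($O = 2 - \frac{43}{47} - \frac{176}{47} = - \frac{125}{47} \approx -2.6596$)
$O - \left(-60 + 79\right) \left(-80\right) = - \frac{125}{47} - \left(-60 + 79\right) \left(-80\right) = - \frac{125}{47} - 19 \left(-80\right) = - \frac{125}{47} - -1520 = - \frac{125}{47} + 1520 = \frac{71315}{47}$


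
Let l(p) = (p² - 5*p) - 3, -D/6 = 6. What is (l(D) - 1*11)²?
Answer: 2137444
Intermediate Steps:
D = -36 (D = -6*6 = -36)
l(p) = -3 + p² - 5*p
(l(D) - 1*11)² = ((-3 + (-36)² - 5*(-36)) - 1*11)² = ((-3 + 1296 + 180) - 11)² = (1473 - 11)² = 1462² = 2137444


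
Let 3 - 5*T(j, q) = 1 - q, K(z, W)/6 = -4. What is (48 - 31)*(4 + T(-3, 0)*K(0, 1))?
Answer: -476/5 ≈ -95.200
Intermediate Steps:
K(z, W) = -24 (K(z, W) = 6*(-4) = -24)
T(j, q) = ⅖ + q/5 (T(j, q) = ⅗ - (1 - q)/5 = ⅗ + (-⅕ + q/5) = ⅖ + q/5)
(48 - 31)*(4 + T(-3, 0)*K(0, 1)) = (48 - 31)*(4 + (⅖ + (⅕)*0)*(-24)) = 17*(4 + (⅖ + 0)*(-24)) = 17*(4 + (⅖)*(-24)) = 17*(4 - 48/5) = 17*(-28/5) = -476/5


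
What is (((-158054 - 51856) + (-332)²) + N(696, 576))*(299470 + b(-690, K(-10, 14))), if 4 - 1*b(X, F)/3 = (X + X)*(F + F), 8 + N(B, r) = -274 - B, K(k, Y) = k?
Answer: -21812076848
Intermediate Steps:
N(B, r) = -282 - B (N(B, r) = -8 + (-274 - B) = -282 - B)
b(X, F) = 12 - 12*F*X (b(X, F) = 12 - 3*(X + X)*(F + F) = 12 - 3*2*X*2*F = 12 - 12*F*X)
(((-158054 - 51856) + (-332)²) + N(696, 576))*(299470 + b(-690, K(-10, 14))) = (((-158054 - 51856) + (-332)²) + (-282 - 1*696))*(299470 + (12 - 12*(-10)*(-690))) = ((-209910 + 110224) + (-282 - 696))*(299470 + (12 - 82800)) = (-99686 - 978)*(299470 - 82788) = -100664*216682 = -21812076848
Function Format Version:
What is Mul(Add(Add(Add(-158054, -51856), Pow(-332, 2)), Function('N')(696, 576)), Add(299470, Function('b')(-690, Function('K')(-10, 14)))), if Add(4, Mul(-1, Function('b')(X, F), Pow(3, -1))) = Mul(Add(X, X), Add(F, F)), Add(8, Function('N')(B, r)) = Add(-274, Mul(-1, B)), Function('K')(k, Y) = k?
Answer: -21812076848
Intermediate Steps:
Function('N')(B, r) = Add(-282, Mul(-1, B)) (Function('N')(B, r) = Add(-8, Add(-274, Mul(-1, B))) = Add(-282, Mul(-1, B)))
Function('b')(X, F) = Add(12, Mul(-12, F, X)) (Function('b')(X, F) = Add(12, Mul(-3, Mul(Add(X, X), Add(F, F)))) = Add(12, Mul(-3, Mul(Mul(2, X), Mul(2, F)))) = Add(12, Mul(-3, Mul(4, F, X))) = Add(12, Mul(-12, F, X)))
Mul(Add(Add(Add(-158054, -51856), Pow(-332, 2)), Function('N')(696, 576)), Add(299470, Function('b')(-690, Function('K')(-10, 14)))) = Mul(Add(Add(Add(-158054, -51856), Pow(-332, 2)), Add(-282, Mul(-1, 696))), Add(299470, Add(12, Mul(-12, -10, -690)))) = Mul(Add(Add(-209910, 110224), Add(-282, -696)), Add(299470, Add(12, -82800))) = Mul(Add(-99686, -978), Add(299470, -82788)) = Mul(-100664, 216682) = -21812076848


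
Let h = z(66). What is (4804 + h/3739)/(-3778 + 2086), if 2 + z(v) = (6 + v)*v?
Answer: -8983453/3163194 ≈ -2.8400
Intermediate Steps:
z(v) = -2 + v*(6 + v) (z(v) = -2 + (6 + v)*v = -2 + v*(6 + v))
h = 4750 (h = -2 + 66² + 6*66 = -2 + 4356 + 396 = 4750)
(4804 + h/3739)/(-3778 + 2086) = (4804 + 4750/3739)/(-3778 + 2086) = (4804 + 4750*(1/3739))/(-1692) = (4804 + 4750/3739)*(-1/1692) = (17966906/3739)*(-1/1692) = -8983453/3163194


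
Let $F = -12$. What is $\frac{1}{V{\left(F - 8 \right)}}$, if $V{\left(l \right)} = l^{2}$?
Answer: $\frac{1}{400} \approx 0.0025$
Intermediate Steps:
$\frac{1}{V{\left(F - 8 \right)}} = \frac{1}{\left(-12 - 8\right)^{2}} = \frac{1}{\left(-20\right)^{2}} = \frac{1}{400}$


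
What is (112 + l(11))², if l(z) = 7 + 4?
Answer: 15129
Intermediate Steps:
l(z) = 11
(112 + l(11))² = (112 + 11)² = 123² = 15129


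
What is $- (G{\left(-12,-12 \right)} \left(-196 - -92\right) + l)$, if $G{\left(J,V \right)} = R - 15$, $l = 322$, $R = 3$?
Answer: $-1570$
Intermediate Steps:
$G{\left(J,V \right)} = -12$ ($G{\left(J,V \right)} = 3 - 15 = -12$)
$- (G{\left(-12,-12 \right)} \left(-196 - -92\right) + l) = - (- 12 \left(-196 - -92\right) + 322) = - (- 12 \left(-196 + 92\right) + 322) = - (\left(-12\right) \left(-104\right) + 322) = - (1248 + 322) = \left(-1\right) 1570 = -1570$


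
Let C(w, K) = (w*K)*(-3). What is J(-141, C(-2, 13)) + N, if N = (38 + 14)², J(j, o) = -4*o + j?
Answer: 2251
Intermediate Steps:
C(w, K) = -3*K*w (C(w, K) = (K*w)*(-3) = -3*K*w)
J(j, o) = j - 4*o
N = 2704 (N = 52² = 2704)
J(-141, C(-2, 13)) + N = (-141 - (-12)*13*(-2)) + 2704 = (-141 - 4*78) + 2704 = (-141 - 312) + 2704 = -453 + 2704 = 2251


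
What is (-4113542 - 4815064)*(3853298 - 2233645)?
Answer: -14461243493718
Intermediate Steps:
(-4113542 - 4815064)*(3853298 - 2233645) = -8928606*1619653 = -14461243493718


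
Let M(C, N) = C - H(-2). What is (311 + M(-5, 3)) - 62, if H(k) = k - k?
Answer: 244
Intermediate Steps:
H(k) = 0
M(C, N) = C (M(C, N) = C - 1*0 = C + 0 = C)
(311 + M(-5, 3)) - 62 = (311 - 5) - 62 = 306 - 62 = 244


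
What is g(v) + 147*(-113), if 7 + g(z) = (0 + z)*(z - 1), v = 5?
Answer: -16598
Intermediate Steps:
g(z) = -7 + z*(-1 + z) (g(z) = -7 + (0 + z)*(z - 1) = -7 + z*(-1 + z))
g(v) + 147*(-113) = (-7 + 5**2 - 1*5) + 147*(-113) = (-7 + 25 - 5) - 16611 = 13 - 16611 = -16598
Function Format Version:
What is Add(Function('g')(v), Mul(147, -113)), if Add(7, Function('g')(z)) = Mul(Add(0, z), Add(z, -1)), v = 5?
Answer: -16598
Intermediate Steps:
Function('g')(z) = Add(-7, Mul(z, Add(-1, z))) (Function('g')(z) = Add(-7, Mul(Add(0, z), Add(z, -1))) = Add(-7, Mul(z, Add(-1, z))))
Add(Function('g')(v), Mul(147, -113)) = Add(Add(-7, Pow(5, 2), Mul(-1, 5)), Mul(147, -113)) = Add(Add(-7, 25, -5), -16611) = Add(13, -16611) = -16598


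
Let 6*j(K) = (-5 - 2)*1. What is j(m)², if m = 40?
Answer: 49/36 ≈ 1.3611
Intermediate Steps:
j(K) = -7/6 (j(K) = ((-5 - 2)*1)/6 = (-7*1)/6 = (⅙)*(-7) = -7/6)
j(m)² = (-7/6)² = 49/36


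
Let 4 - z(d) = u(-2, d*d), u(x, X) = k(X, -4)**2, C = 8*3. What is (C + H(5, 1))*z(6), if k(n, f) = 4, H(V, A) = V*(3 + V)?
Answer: -768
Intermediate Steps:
C = 24
u(x, X) = 16 (u(x, X) = 4**2 = 16)
z(d) = -12 (z(d) = 4 - 1*16 = 4 - 16 = -12)
(C + H(5, 1))*z(6) = (24 + 5*(3 + 5))*(-12) = (24 + 5*8)*(-12) = (24 + 40)*(-12) = 64*(-12) = -768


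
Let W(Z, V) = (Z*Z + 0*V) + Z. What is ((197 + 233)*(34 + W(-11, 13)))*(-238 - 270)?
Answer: -31455360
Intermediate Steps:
W(Z, V) = Z + Z**2 (W(Z, V) = (Z**2 + 0) + Z = Z**2 + Z = Z + Z**2)
((197 + 233)*(34 + W(-11, 13)))*(-238 - 270) = ((197 + 233)*(34 - 11*(1 - 11)))*(-238 - 270) = (430*(34 - 11*(-10)))*(-508) = (430*(34 + 110))*(-508) = (430*144)*(-508) = 61920*(-508) = -31455360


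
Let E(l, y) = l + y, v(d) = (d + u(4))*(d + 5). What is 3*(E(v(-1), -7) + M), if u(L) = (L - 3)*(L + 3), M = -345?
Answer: -984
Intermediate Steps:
u(L) = (-3 + L)*(3 + L)
v(d) = (5 + d)*(7 + d) (v(d) = (d + (-9 + 4²))*(d + 5) = (d + (-9 + 16))*(5 + d) = (d + 7)*(5 + d) = (7 + d)*(5 + d) = (5 + d)*(7 + d))
3*(E(v(-1), -7) + M) = 3*(((35 + (-1)² + 12*(-1)) - 7) - 345) = 3*(((35 + 1 - 12) - 7) - 345) = 3*((24 - 7) - 345) = 3*(17 - 345) = 3*(-328) = -984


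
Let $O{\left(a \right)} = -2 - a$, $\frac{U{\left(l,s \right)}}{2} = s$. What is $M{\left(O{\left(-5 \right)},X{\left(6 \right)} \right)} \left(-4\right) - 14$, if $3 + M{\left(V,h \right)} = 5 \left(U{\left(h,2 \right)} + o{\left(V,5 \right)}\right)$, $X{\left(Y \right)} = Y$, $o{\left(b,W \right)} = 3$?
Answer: $-142$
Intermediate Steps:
$U{\left(l,s \right)} = 2 s$
$M{\left(V,h \right)} = 32$ ($M{\left(V,h \right)} = -3 + 5 \left(2 \cdot 2 + 3\right) = -3 + 5 \left(4 + 3\right) = -3 + 5 \cdot 7 = -3 + 35 = 32$)
$M{\left(O{\left(-5 \right)},X{\left(6 \right)} \right)} \left(-4\right) - 14 = 32 \left(-4\right) - 14 = -128 - 14 = -142$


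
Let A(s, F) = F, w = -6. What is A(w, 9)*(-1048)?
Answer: -9432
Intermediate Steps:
A(w, 9)*(-1048) = 9*(-1048) = -9432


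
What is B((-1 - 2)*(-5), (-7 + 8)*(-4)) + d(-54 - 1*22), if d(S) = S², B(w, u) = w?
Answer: 5791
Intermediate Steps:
B((-1 - 2)*(-5), (-7 + 8)*(-4)) + d(-54 - 1*22) = (-1 - 2)*(-5) + (-54 - 1*22)² = -3*(-5) + (-54 - 22)² = 15 + (-76)² = 15 + 5776 = 5791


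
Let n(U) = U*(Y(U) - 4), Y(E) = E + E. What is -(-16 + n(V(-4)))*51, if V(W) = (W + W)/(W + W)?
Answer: 918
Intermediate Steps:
Y(E) = 2*E
V(W) = 1 (V(W) = (2*W)/((2*W)) = (2*W)*(1/(2*W)) = 1)
n(U) = U*(-4 + 2*U) (n(U) = U*(2*U - 4) = U*(-4 + 2*U))
-(-16 + n(V(-4)))*51 = -(-16 + 2*1*(-2 + 1))*51 = -(-16 + 2*1*(-1))*51 = -(-16 - 2)*51 = -(-18)*51 = -1*(-918) = 918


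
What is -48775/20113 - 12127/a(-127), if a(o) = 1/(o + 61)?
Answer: 16098034391/20113 ≈ 8.0038e+5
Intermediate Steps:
a(o) = 1/(61 + o)
-48775/20113 - 12127/a(-127) = -48775/20113 - 12127/(1/(61 - 127)) = -48775*1/20113 - 12127/(1/(-66)) = -48775/20113 - 12127/(-1/66) = -48775/20113 - 12127*(-66) = -48775/20113 + 800382 = 16098034391/20113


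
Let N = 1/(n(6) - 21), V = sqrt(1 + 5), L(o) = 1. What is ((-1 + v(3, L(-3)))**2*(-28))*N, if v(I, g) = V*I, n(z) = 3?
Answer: 770/9 - 28*sqrt(6)/3 ≈ 62.694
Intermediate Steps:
V = sqrt(6) ≈ 2.4495
v(I, g) = I*sqrt(6) (v(I, g) = sqrt(6)*I = I*sqrt(6))
N = -1/18 (N = 1/(3 - 21) = 1/(-18) = -1/18 ≈ -0.055556)
((-1 + v(3, L(-3)))**2*(-28))*N = ((-1 + 3*sqrt(6))**2*(-28))*(-1/18) = -28*(-1 + 3*sqrt(6))**2*(-1/18) = 14*(-1 + 3*sqrt(6))**2/9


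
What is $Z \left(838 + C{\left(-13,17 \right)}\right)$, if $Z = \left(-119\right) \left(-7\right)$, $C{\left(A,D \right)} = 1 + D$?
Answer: $713048$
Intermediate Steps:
$Z = 833$
$Z \left(838 + C{\left(-13,17 \right)}\right) = 833 \left(838 + \left(1 + 17\right)\right) = 833 \left(838 + 18\right) = 833 \cdot 856 = 713048$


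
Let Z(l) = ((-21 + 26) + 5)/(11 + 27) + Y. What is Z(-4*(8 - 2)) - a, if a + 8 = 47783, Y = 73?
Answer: -906333/19 ≈ -47702.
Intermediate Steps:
a = 47775 (a = -8 + 47783 = 47775)
Z(l) = 1392/19 (Z(l) = ((-21 + 26) + 5)/(11 + 27) + 73 = (5 + 5)/38 + 73 = 10*(1/38) + 73 = 5/19 + 73 = 1392/19)
Z(-4*(8 - 2)) - a = 1392/19 - 1*47775 = 1392/19 - 47775 = -906333/19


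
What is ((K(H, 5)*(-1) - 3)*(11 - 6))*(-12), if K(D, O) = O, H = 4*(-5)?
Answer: 480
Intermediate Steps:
H = -20
((K(H, 5)*(-1) - 3)*(11 - 6))*(-12) = ((5*(-1) - 3)*(11 - 6))*(-12) = ((-5 - 3)*5)*(-12) = -8*5*(-12) = -40*(-12) = 480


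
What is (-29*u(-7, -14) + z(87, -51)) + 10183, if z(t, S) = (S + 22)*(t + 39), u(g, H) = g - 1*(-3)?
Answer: 6645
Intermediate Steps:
u(g, H) = 3 + g (u(g, H) = g + 3 = 3 + g)
z(t, S) = (22 + S)*(39 + t)
(-29*u(-7, -14) + z(87, -51)) + 10183 = (-29*(3 - 7) + (858 + 22*87 + 39*(-51) - 51*87)) + 10183 = (-29*(-4) + (858 + 1914 - 1989 - 4437)) + 10183 = (116 - 3654) + 10183 = -3538 + 10183 = 6645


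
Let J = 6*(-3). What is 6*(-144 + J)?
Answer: -972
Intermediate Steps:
J = -18
6*(-144 + J) = 6*(-144 - 18) = 6*(-162) = -972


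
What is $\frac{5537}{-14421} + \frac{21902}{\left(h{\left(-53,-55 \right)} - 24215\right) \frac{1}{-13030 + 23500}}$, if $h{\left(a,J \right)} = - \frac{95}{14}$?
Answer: $- \frac{65672320889}{6936501} \approx -9467.6$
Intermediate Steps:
$h{\left(a,J \right)} = - \frac{95}{14}$ ($h{\left(a,J \right)} = \left(-95\right) \frac{1}{14} = - \frac{95}{14}$)
$\frac{5537}{-14421} + \frac{21902}{\left(h{\left(-53,-55 \right)} - 24215\right) \frac{1}{-13030 + 23500}} = \frac{5537}{-14421} + \frac{21902}{\left(- \frac{95}{14} - 24215\right) \frac{1}{-13030 + 23500}} = 5537 \left(- \frac{1}{14421}\right) + \frac{21902}{\left(- \frac{339105}{14}\right) \frac{1}{10470}} = - \frac{5537}{14421} + \frac{21902}{\left(- \frac{339105}{14}\right) \frac{1}{10470}} = - \frac{5537}{14421} + \frac{21902}{- \frac{22607}{9772}} = - \frac{5537}{14421} + 21902 \left(- \frac{9772}{22607}\right) = - \frac{5537}{14421} - \frac{4553752}{481} = - \frac{65672320889}{6936501}$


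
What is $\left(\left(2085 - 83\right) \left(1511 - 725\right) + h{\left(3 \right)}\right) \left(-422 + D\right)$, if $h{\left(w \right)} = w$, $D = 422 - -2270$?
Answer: $3572015250$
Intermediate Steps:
$D = 2692$ ($D = 422 + 2270 = 2692$)
$\left(\left(2085 - 83\right) \left(1511 - 725\right) + h{\left(3 \right)}\right) \left(-422 + D\right) = \left(\left(2085 - 83\right) \left(1511 - 725\right) + 3\right) \left(-422 + 2692\right) = \left(2002 \cdot 786 + 3\right) 2270 = \left(1573572 + 3\right) 2270 = 1573575 \cdot 2270 = 3572015250$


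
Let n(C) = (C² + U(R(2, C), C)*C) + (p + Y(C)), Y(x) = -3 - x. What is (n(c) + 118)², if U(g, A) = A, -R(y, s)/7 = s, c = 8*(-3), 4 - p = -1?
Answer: 1679616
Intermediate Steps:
p = 5 (p = 4 - 1*(-1) = 4 + 1 = 5)
c = -24
R(y, s) = -7*s
n(C) = 2 - C + 2*C² (n(C) = (C² + C*C) + (5 + (-3 - C)) = (C² + C²) + (2 - C) = 2*C² + (2 - C) = 2 - C + 2*C²)
(n(c) + 118)² = ((2 - 1*(-24) + 2*(-24)²) + 118)² = ((2 + 24 + 2*576) + 118)² = ((2 + 24 + 1152) + 118)² = (1178 + 118)² = 1296² = 1679616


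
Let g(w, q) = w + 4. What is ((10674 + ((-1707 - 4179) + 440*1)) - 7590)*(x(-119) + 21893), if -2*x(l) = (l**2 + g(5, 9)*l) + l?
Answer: -36392515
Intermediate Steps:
g(w, q) = 4 + w
x(l) = -5*l - l**2/2 (x(l) = -((l**2 + (4 + 5)*l) + l)/2 = -((l**2 + 9*l) + l)/2 = -(l**2 + 10*l)/2 = -5*l - l**2/2)
((10674 + ((-1707 - 4179) + 440*1)) - 7590)*(x(-119) + 21893) = ((10674 + ((-1707 - 4179) + 440*1)) - 7590)*(-1/2*(-119)*(10 - 119) + 21893) = ((10674 + (-5886 + 440)) - 7590)*(-1/2*(-119)*(-109) + 21893) = ((10674 - 5446) - 7590)*(-12971/2 + 21893) = (5228 - 7590)*(30815/2) = -2362*30815/2 = -36392515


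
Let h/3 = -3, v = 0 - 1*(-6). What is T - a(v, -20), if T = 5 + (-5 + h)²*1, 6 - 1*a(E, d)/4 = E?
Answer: 201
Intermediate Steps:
v = 6 (v = 0 + 6 = 6)
a(E, d) = 24 - 4*E
h = -9 (h = 3*(-3) = -9)
T = 201 (T = 5 + (-5 - 9)²*1 = 5 + (-14)²*1 = 5 + 196*1 = 5 + 196 = 201)
T - a(v, -20) = 201 - (24 - 4*6) = 201 - (24 - 24) = 201 - 1*0 = 201 + 0 = 201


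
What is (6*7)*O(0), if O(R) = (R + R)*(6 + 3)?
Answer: 0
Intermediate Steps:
O(R) = 18*R (O(R) = (2*R)*9 = 18*R)
(6*7)*O(0) = (6*7)*(18*0) = 42*0 = 0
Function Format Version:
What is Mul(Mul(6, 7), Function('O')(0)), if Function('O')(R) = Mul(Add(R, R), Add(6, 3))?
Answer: 0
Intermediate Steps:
Function('O')(R) = Mul(18, R) (Function('O')(R) = Mul(Mul(2, R), 9) = Mul(18, R))
Mul(Mul(6, 7), Function('O')(0)) = Mul(Mul(6, 7), Mul(18, 0)) = Mul(42, 0) = 0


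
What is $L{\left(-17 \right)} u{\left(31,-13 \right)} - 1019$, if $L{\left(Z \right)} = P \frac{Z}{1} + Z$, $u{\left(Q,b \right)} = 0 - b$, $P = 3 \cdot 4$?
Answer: $-3892$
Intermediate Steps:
$P = 12$
$u{\left(Q,b \right)} = - b$
$L{\left(Z \right)} = 13 Z$ ($L{\left(Z \right)} = 12 \frac{Z}{1} + Z = 12 Z 1 + Z = 12 Z + Z = 13 Z$)
$L{\left(-17 \right)} u{\left(31,-13 \right)} - 1019 = 13 \left(-17\right) \left(\left(-1\right) \left(-13\right)\right) - 1019 = \left(-221\right) 13 - 1019 = -2873 - 1019 = -3892$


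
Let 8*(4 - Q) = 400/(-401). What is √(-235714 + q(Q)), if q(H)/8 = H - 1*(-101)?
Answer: I*√37767813674/401 ≈ 484.64*I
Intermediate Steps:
Q = 1654/401 (Q = 4 - 50/(-401) = 4 - 50*(-1)/401 = 4 - ⅛*(-400/401) = 4 + 50/401 = 1654/401 ≈ 4.1247)
q(H) = 808 + 8*H (q(H) = 8*(H - 1*(-101)) = 8*(H + 101) = 8*(101 + H) = 808 + 8*H)
√(-235714 + q(Q)) = √(-235714 + (808 + 8*(1654/401))) = √(-235714 + (808 + 13232/401)) = √(-235714 + 337240/401) = √(-94184074/401) = I*√37767813674/401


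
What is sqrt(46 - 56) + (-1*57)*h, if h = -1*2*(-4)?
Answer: -456 + I*sqrt(10) ≈ -456.0 + 3.1623*I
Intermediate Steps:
h = 8 (h = -2*(-4) = 8)
sqrt(46 - 56) + (-1*57)*h = sqrt(46 - 56) - 1*57*8 = sqrt(-10) - 57*8 = I*sqrt(10) - 456 = -456 + I*sqrt(10)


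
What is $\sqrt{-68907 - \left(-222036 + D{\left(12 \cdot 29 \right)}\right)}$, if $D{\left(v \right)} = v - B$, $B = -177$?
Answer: $18 \sqrt{471} \approx 390.65$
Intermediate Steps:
$D{\left(v \right)} = 177 + v$ ($D{\left(v \right)} = v - -177 = v + 177 = 177 + v$)
$\sqrt{-68907 - \left(-222036 + D{\left(12 \cdot 29 \right)}\right)} = \sqrt{-68907 + \left(222036 - \left(177 + 12 \cdot 29\right)\right)} = \sqrt{-68907 + \left(222036 - \left(177 + 348\right)\right)} = \sqrt{-68907 + \left(222036 - 525\right)} = \sqrt{-68907 + 221511} = \sqrt{152604} = 18 \sqrt{471}$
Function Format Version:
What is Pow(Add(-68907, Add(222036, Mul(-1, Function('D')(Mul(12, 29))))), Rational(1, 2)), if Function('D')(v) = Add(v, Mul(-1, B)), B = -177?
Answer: Mul(18, Pow(471, Rational(1, 2))) ≈ 390.65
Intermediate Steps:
Function('D')(v) = Add(177, v) (Function('D')(v) = Add(v, Mul(-1, -177)) = Add(v, 177) = Add(177, v))
Pow(Add(-68907, Add(222036, Mul(-1, Function('D')(Mul(12, 29))))), Rational(1, 2)) = Pow(Add(-68907, Add(222036, Mul(-1, Add(177, Mul(12, 29))))), Rational(1, 2)) = Pow(Add(-68907, Add(222036, Mul(-1, Add(177, 348)))), Rational(1, 2)) = Pow(Add(-68907, Add(222036, Mul(-1, 525))), Rational(1, 2)) = Pow(Add(-68907, Add(222036, -525)), Rational(1, 2)) = Pow(Add(-68907, 221511), Rational(1, 2)) = Pow(152604, Rational(1, 2)) = Mul(18, Pow(471, Rational(1, 2)))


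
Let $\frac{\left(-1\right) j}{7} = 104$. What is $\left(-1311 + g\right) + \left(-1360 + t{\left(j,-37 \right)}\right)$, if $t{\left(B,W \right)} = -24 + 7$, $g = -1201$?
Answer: $-3889$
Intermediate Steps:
$j = -728$ ($j = \left(-7\right) 104 = -728$)
$t{\left(B,W \right)} = -17$
$\left(-1311 + g\right) + \left(-1360 + t{\left(j,-37 \right)}\right) = \left(-1311 - 1201\right) - 1377 = -2512 - 1377 = -3889$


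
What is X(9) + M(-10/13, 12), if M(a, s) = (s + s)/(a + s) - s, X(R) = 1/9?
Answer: -6407/657 ≈ -9.7519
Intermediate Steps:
X(R) = 1/9
M(a, s) = -s + 2*s/(a + s) (M(a, s) = (2*s)/(a + s) - s = 2*s/(a + s) - s = -s + 2*s/(a + s))
X(9) + M(-10/13, 12) = 1/9 + 12*(2 - (-10)/13 - 1*12)/(-10/13 + 12) = 1/9 + 12*(2 - (-10)/13 - 12)/(-10*1/13 + 12) = 1/9 + 12*(2 - 1*(-10/13) - 12)/(-10/13 + 12) = 1/9 + 12*(2 + 10/13 - 12)/(146/13) = 1/9 + 12*(13/146)*(-120/13) = 1/9 - 720/73 = -6407/657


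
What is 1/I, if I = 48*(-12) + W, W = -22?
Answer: -1/598 ≈ -0.0016722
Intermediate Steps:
I = -598 (I = 48*(-12) - 22 = -576 - 22 = -598)
1/I = 1/(-598) = -1/598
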